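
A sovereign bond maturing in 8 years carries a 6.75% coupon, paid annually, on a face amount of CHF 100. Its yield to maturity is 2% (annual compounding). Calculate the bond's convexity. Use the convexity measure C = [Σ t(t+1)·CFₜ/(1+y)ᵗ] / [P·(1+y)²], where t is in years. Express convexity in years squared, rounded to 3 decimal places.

54.031

With y = 0.02:
  t   CF        PV=CF/(1+0.02)^t    t·PV        t(t+1)·PV
  1         6.75         6.6176         6.6176          13.2353
  2         6.75         6.4879        12.9758          38.9273
  3         6.75         6.3607        19.0820          76.3281
  4         6.75         6.2360        24.9438         124.7191
  5         6.75         6.1137        30.5684         183.4105
  6         6.75         5.9938        35.9628         251.7399
  7         6.75         5.8763        41.1340         329.0717
  8       106.75        91.1101       728.8808       6,559.9270
  Σ                    134.7960       900.1653       7,577.3590
P = 134.7960.
Convexity = Σ t(t+1)·PV / [P·(1+y)²] = 7,577.3590 / (134.7960 × 1.040400) = 54.03068.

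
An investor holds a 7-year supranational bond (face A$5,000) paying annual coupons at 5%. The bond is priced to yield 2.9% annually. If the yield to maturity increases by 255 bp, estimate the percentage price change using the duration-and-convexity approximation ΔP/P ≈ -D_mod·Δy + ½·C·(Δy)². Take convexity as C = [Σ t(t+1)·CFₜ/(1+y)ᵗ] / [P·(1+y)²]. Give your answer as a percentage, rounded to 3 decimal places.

-13.775%

With y = 0.029:
  t   CF        PV=CF/(1+0.029)^t    t·PV        t(t+1)·PV
  1       250.00       242.9543       242.9543         485.9086
  2       250.00       236.1072       472.2144       1,416.6433
  3       250.00       229.4531       688.3592       2,753.4369
  4       250.00       222.9865       891.9459       4,459.7294
  5       250.00       216.7021     1,083.5105       6,501.0632
  6       250.00       210.5949     1,263.5691       8,844.9840
  7     5,250.00     4,297.8542    30,084.9795     240,679.8361
  Σ                  5,656.6523    34,727.5330     265,141.6015
P = 5,656.6523; D_Mac = 6.13924 yrs; D_mod = 5.96622 yrs; C = 44.26777.
Duration effect: -5.96622 × (+0.0255) = -0.152139
Convexity effect: 0.5 × 44.26777 × (0.0255)² = +0.0143926
ΔP/P ≈ -0.152139 + 0.0143926 = -0.137746 = -13.7746%.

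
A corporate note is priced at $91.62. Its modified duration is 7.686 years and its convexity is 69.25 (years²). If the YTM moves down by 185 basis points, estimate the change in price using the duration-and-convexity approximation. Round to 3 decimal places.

+$14.113

Duration effect: -D_mod·Δy = -7.686 × (-0.0185) = +0.142191
Convexity effect: ½·C·(Δy)² = 0.5 × 69.25 × (-0.0185)² = +0.01185040625
ΔP/P ≈ +0.142191 + 0.01185040625 = +0.15404140625
ΔP ≈ 91.62 × (+0.15404140625) = +14.113273640625.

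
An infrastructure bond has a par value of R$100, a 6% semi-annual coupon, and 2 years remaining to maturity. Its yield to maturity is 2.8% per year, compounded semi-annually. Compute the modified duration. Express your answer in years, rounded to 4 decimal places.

1.8907 years

Periodic yield y = 0.014. First find Macaulay duration:
  t   CF        PV=CF/(1+0.014)^t    t·PV
  1         3.00         2.9586         2.9586
  2         3.00         2.9177         5.8355
  3         3.00         2.8774         8.6323
  4       103.00        97.4284       389.7135
  Σ                    106.1821       407.1398
P = 106.1821; Macaulay duration = 407.1398 / 106.1821 = 3.83435 half-year periods = 1.91718 years.
Modified duration = D_Mac / (1 + y) = 1.91718 / 1.014 = 1.89071 years.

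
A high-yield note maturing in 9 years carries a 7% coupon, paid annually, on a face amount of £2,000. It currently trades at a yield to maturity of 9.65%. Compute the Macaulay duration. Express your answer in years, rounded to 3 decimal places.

6.772 years

Periodic yield y = 0.0965. Discount each cash flow and weight by its year:
  t   CF        PV=CF/(1+0.0965)^t    t·PV
  1       140.00       127.6790       127.6790
  2       140.00       116.4423       232.8846
  3       140.00       106.1945       318.5836
  4       140.00        96.8486       387.3945
  5       140.00        88.3252       441.6262
  6       140.00        80.5520       483.3119
  7       140.00        73.4628       514.2397
  8       140.00        66.9976       535.9804
  9     2,140.00       933.9767     8,405.7904
  Σ                  1,690.4787    11,447.4904
Price P = Σ PV = 1,690.4787.
Macaulay duration = Σ(t·PV) / P = 11,447.4904 / 1,690.4787 = 6.77174 years.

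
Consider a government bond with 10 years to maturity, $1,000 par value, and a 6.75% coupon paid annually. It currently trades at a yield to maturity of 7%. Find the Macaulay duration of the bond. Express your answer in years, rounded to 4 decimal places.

7.5612 years

Periodic yield y = 0.07. Discount each cash flow and weight by its year:
  t   CF        PV=CF/(1+0.07)^t    t·PV
  1        67.50        63.0841        63.0841
  2        67.50        58.9571       117.9142
  3        67.50        55.1001       165.3003
  4        67.50        51.4954       205.9817
  5        67.50        48.1266       240.6328
  6        67.50        44.9781       269.8686
  7        67.50        42.0356       294.2493
  8        67.50        39.2856       314.2849
  9        67.50        36.7155       330.4397
  10    1,067.50       542.6629     5,426.6287
  Σ                    982.4410     7,428.3844
Price P = Σ PV = 982.4410.
Macaulay duration = Σ(t·PV) / P = 7,428.3844 / 982.4410 = 7.56115 years.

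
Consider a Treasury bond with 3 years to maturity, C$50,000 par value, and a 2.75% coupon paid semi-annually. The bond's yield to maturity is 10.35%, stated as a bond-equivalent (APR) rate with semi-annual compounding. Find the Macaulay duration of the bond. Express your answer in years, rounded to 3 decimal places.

2.886 years

Periodic yield y = 0.05175. Discount each cash flow and weight by its period:
  t   CF        PV=CF/(1+0.05175)^t    t·PV
  1       687.50       653.6725       653.6725
  2       687.50       621.5093     1,243.0187
  3       687.50       590.9288     1,772.7863
  4       687.50       561.8529     2,247.4116
  5       687.50       534.2076     2,671.0382
  6    50,687.50    37,447.7516   224,686.5096
  Σ                 40,409.9227   233,274.4369
Price P = Σ PV = 40,409.9227.
Macaulay duration = Σ(t·PV) / P = 233,274.4369 / 40,409.9227 = 5.77270 half-year periods.
In years: 5.77270 / 2 = 2.88635 years.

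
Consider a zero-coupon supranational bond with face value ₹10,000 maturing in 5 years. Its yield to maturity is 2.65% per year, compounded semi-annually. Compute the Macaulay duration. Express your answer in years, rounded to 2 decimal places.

5.00 years

A zero-coupon bond has a single cash flow at maturity, so its Macaulay duration equals its maturity: 5 years.
(Equivalently: 10 semi-annual periods ÷ 2 = 5 years.)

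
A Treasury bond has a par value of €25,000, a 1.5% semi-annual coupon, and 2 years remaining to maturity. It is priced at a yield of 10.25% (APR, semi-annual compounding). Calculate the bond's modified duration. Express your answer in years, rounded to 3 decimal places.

Periodic yield y = 0.05125. First find Macaulay duration:
  t   CF        PV=CF/(1+0.05125)^t    t·PV
  1       187.50       178.3591       178.3591
  2       187.50       169.6638       339.3277
  3       187.50       161.3925       484.1774
  4    25,187.50    20,623.4362    82,493.7449
  Σ                 21,132.8516    83,495.6091
P = 21,132.8516; Macaulay duration = 83,495.6091 / 21,132.8516 = 3.95099 half-year periods = 1.97549 years.
Modified duration = D_Mac / (1 + y) = 1.97549 / 1.05125 = 1.87918 years.

1.879 years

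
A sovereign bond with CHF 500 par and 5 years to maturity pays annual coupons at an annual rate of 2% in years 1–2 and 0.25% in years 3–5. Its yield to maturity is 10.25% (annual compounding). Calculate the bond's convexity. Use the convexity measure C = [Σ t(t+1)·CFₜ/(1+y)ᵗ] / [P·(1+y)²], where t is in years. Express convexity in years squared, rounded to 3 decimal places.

23.481

With y = 0.1025:
  t   CF        PV=CF/(1+0.1025)^t    t·PV        t(t+1)·PV
  1        10.00         9.0703         9.0703          18.1406
  2        10.00         8.2270        16.4540          49.3621
  3         1.25         0.9328         2.7983          11.1932
  4         1.25         0.8460         3.3842          16.9210
  5       501.25       307.7240     1,538.6201       9,231.7206
  Σ                    326.8002     1,570.3269       9,327.3375
P = 326.8002.
Convexity = Σ t(t+1)·PV / [P·(1+y)²] = 9,327.3375 / (326.8002 × 1.215506) = 23.48109.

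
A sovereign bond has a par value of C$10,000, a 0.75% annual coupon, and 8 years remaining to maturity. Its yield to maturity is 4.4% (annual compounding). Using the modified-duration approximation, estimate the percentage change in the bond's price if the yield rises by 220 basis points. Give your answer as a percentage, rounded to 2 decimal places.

Periodic yield y = 0.044. Modified duration first:
  t   CF        PV=CF/(1+0.044)^t    t·PV
  1        75.00        71.8391        71.8391
  2        75.00        68.8114       137.6228
  3        75.00        65.9113       197.7338
  4        75.00        63.1334       252.5337
  5        75.00        60.4726       302.3631
  6        75.00        57.9240       347.5438
  7        75.00        55.4827       388.3791
  8    10,075.00     7,139.0606    57,112.4844
  Σ                  7,582.6350    58,810.4997
P = 7,582.6350; D_Mac = 7.75594 yrs; D_mod = 7.75594/(1+0.044) = 7.42907 yrs.
ΔP/P ≈ -D_mod · Δy = -7.42907 × (+0.022) = -0.163439 = -16.3439%.

-16.34%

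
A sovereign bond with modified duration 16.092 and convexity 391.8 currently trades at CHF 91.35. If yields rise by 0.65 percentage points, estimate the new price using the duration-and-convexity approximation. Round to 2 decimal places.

Duration effect: -D_mod·Δy = -16.092 × (+0.0065) = -0.104598
Convexity effect: ½·C·(Δy)² = 0.5 × 391.8 × (0.0065)² = +0.008276775
ΔP/P ≈ -0.104598 + 0.008276775 = -0.096321225
New price ≈ 91.35 × (1 - 0.096321225) = 82.55105609625.

CHF 82.55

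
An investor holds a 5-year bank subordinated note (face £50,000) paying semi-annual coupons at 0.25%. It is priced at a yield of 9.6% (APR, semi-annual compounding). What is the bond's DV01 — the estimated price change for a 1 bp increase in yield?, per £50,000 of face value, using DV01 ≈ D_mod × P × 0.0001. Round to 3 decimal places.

£15.046

Periodic yield y = 0.048.
  t   CF        PV=CF/(1+0.048)^t    t·PV
  1        62.50        59.6374        59.6374
  2        62.50        56.9059       113.8118
  3        62.50        54.2995       162.8986
  4        62.50        51.8125       207.2502
  5        62.50        49.4394       247.1972
  6        62.50        47.1750       283.0503
  7        62.50        45.0144       315.1005
  8        62.50        42.9526       343.6210
  9        62.50        40.9853       368.8680
  10   50,062.50    31,325.6223   313,256.2228
  Σ                 31,773.8445   315,357.6579
P = 31,773.8445; D_Mac = 9.92507 half-year periods = 4.96254 yrs; D_mod = 4.73524 yrs.
DV01 ≈ 4.73524 × 31,773.8445 × 0.0001 = 15.045690.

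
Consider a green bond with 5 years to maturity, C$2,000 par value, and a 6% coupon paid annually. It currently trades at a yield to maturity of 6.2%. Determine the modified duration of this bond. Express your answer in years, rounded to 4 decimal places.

Periodic yield y = 0.062. First find Macaulay duration:
  t   CF        PV=CF/(1+0.062)^t    t·PV
  1       120.00       112.9944       112.9944
  2       120.00       106.3977       212.7954
  3       120.00       100.1862       300.5585
  4       120.00        94.3372       377.3490
  5     2,120.00     1,569.3264     7,846.6319
  Σ                  1,983.2418     8,850.3291
P = 1,983.2418; Macaulay duration = 8,850.3291 / 1,983.2418 = 4.46256 years.
Modified duration = D_Mac / (1 + y) = 4.46256 / 1.062 = 4.20203 years.

4.2020 years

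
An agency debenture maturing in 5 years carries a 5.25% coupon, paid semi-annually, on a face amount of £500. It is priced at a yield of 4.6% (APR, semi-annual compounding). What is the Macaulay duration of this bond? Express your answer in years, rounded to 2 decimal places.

Periodic yield y = 0.023. Discount each cash flow and weight by its period:
  t   CF        PV=CF/(1+0.023)^t    t·PV
  1       13.125        12.8299        12.8299
  2       13.125        12.5415        25.0829
  3       13.125        12.2595        36.7785
  4       13.125        11.9839        47.9354
  5       13.125        11.7144        58.5721
  6       13.125        11.4511        68.7063
  7       13.125        11.1936        78.3552
  8       13.125        10.9419        87.5355
  9       13.125        10.6959        96.2634
  10     513.125       408.7585     4,087.5854
  Σ                    514.3702     4,599.6447
Price P = Σ PV = 514.3702.
Macaulay duration = Σ(t·PV) / P = 4,599.6447 / 514.3702 = 8.94228 half-year periods.
In years: 8.94228 / 2 = 4.47114 years.

4.47 years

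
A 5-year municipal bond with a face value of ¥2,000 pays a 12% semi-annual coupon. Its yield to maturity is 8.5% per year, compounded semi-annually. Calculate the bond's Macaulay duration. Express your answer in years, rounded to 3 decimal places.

Periodic yield y = 0.0425. Discount each cash flow and weight by its period:
  t   CF        PV=CF/(1+0.0425)^t    t·PV
  1       120.00       115.1079       115.1079
  2       120.00       110.4153       220.8305
  3       120.00       105.9139       317.7418
  4       120.00       101.5961       406.3844
  5       120.00        97.4543       487.2714
  6       120.00        93.4813       560.8880
  7       120.00        89.6703       627.6924
  8       120.00        86.0147       688.1177
  9       120.00        82.5081       742.5730
  10    2,120.00     1,398.2191    13,982.1908
  Σ                  2,280.3810    18,148.7978
Price P = Σ PV = 2,280.3810.
Macaulay duration = Σ(t·PV) / P = 18,148.7978 / 2,280.3810 = 7.95867 half-year periods.
In years: 7.95867 / 2 = 3.97933 years.

3.979 years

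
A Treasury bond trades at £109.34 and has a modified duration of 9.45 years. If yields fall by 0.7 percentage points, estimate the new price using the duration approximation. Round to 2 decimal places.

Duration approximation: ΔP/P ≈ -D_mod · Δy = -9.45 × (-0.007) = +0.066150.
New price ≈ 109.34 × (1 + 0.066150) = 116.572841.

£116.57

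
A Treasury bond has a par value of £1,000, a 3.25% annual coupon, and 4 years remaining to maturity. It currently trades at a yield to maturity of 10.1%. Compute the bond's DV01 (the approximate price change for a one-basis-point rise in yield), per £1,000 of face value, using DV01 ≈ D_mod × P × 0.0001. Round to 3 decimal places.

Periodic yield y = 0.101.
  t   CF        PV=CF/(1+0.101)^t    t·PV
  1        32.50        29.5186        29.5186
  2        32.50        26.8107        53.6215
  3        32.50        24.3513        73.0538
  4     1,032.50       702.6528     2,810.6112
  Σ                    783.3334     2,966.8051
P = 783.3334; D_Mac = 3.78741 yrs; D_mod = 3.43997 yrs.
DV01 ≈ 3.43997 × 783.3334 × 0.0001 = 0.269465.

£0.269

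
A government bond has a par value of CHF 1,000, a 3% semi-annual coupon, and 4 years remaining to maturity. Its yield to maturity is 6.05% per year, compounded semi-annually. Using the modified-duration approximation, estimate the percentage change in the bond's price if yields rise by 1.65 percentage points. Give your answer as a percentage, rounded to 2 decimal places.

Periodic yield y = 0.03025. Modified duration first:
  t   CF        PV=CF/(1+0.03025)^t    t·PV
  1        15.00        14.5596        14.5596
  2        15.00        14.1321        28.2642
  3        15.00        13.7171        41.1514
  4        15.00        13.3144        53.2575
  5        15.00        12.9234        64.6172
  6        15.00        12.5440        75.2639
  7        15.00        12.1757        85.2297
  8     1,015.00       799.6962     6,397.5700
  Σ                    893.0625     6,759.9134
P = 893.0625; D_Mac = 7.56936 half-year periods = 3.78468 yrs; D_mod = 3.78468/(1+0.03025) = 3.67356 yrs.
ΔP/P ≈ -D_mod · Δy = -3.67356 × (+0.0165) = -0.060614 = -6.0614%.

-6.06%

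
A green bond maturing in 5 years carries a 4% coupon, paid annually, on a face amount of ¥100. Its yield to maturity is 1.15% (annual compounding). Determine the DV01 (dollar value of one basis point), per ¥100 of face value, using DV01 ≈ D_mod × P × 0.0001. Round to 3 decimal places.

¥0.052

Periodic yield y = 0.0115.
  t   CF        PV=CF/(1+0.0115)^t    t·PV
  1         4.00         3.9545         3.9545
  2         4.00         3.9096         7.8191
  3         4.00         3.8651        11.5953
  4         4.00         3.8212        15.2847
  5       104.00        98.2209       491.1045
  Σ                    113.7713       529.7582
P = 113.7713; D_Mac = 4.65634 yrs; D_mod = 4.60340 yrs.
DV01 ≈ 4.60340 × 113.7713 × 0.0001 = 0.052374.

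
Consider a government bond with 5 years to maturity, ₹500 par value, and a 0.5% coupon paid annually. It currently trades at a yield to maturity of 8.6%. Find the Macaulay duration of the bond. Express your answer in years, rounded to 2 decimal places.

Periodic yield y = 0.086. Discount each cash flow and weight by its year:
  t   CF        PV=CF/(1+0.086)^t    t·PV
  1         2.50         2.3020         2.3020
  2         2.50         2.1197         4.2395
  3         2.50         1.9519         5.8556
  4         2.50         1.7973         7.1892
  5       502.50       332.6495     1,663.2477
  Σ                    340.8205     1,682.8340
Price P = Σ PV = 340.8205.
Macaulay duration = Σ(t·PV) / P = 1,682.8340 / 340.8205 = 4.93760 years.

4.94 years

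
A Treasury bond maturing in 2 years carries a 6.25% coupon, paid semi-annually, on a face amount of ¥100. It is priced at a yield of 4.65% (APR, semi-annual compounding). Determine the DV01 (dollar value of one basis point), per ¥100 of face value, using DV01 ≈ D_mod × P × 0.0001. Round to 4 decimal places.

Periodic yield y = 0.02325.
  t   CF        PV=CF/(1+0.02325)^t    t·PV
  1        3.125         3.0540         3.0540
  2        3.125         2.9846         5.9692
  3        3.125         2.9168         8.7504
  4      103.125        94.0669       376.2677
  Σ                    103.0223       394.0413
P = 103.0223; D_Mac = 3.82481 half-year periods = 1.91241 yrs; D_mod = 1.86895 yrs.
DV01 ≈ 1.86895 × 103.0223 × 0.0001 = 0.019254.

¥0.0193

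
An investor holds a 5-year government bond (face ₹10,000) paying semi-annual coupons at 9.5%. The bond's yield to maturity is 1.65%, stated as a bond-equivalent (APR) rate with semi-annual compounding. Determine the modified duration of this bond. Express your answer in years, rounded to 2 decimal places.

4.21 years

Periodic yield y = 0.00825. First find Macaulay duration:
  t   CF        PV=CF/(1+0.00825)^t    t·PV
  1       475.00       471.1133       471.1133
  2       475.00       467.2584       934.5169
  3       475.00       463.4351     1,390.3053
  4       475.00       459.6430     1,838.5722
  5       475.00       455.8820     2,279.4101
  6       475.00       452.1518     2,712.9106
  7       475.00       448.4520     3,139.1642
  8       475.00       444.7826     3,558.2606
  9       475.00       441.1431     3,970.2883
  10   10,475.00     9,648.7649    96,487.6491
  Σ                 13,752.6263   116,782.1904
P = 13,752.6263; Macaulay duration = 116,782.1904 / 13,752.6263 = 8.49163 half-year periods = 4.24581 years.
Modified duration = D_Mac / (1 + y) = 4.24581 / 1.00825 = 4.21107 years.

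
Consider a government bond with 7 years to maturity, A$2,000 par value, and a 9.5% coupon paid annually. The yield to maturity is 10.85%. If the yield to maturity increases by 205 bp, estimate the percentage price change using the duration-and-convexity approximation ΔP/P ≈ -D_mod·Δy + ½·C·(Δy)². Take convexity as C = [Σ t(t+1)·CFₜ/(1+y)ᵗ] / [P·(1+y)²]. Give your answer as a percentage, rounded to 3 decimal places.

With y = 0.1085:
  t   CF        PV=CF/(1+0.1085)^t    t·PV        t(t+1)·PV
  1       190.00       171.4028       171.4028         342.8056
  2       190.00       154.6259       309.2518         927.7553
  3       190.00       139.4911       418.4733       1,673.8932
  4       190.00       125.8377       503.3508       2,516.7542
  5       190.00       113.5207       567.6036       3,405.6214
  6       190.00       102.4093       614.4558       4,301.1908
  7     2,190.00     1,064.8642     7,454.0495      59,632.3960
  Σ                  1,872.1517    10,038.5876      72,800.4166
P = 1,872.1517; D_Mac = 5.36206 yrs; D_mod = 4.83722 yrs; C = 31.64619.
Duration effect: -4.83722 × (+0.0205) = -0.099163
Convexity effect: 0.5 × 31.64619 × (0.0205)² = +0.0066497
ΔP/P ≈ -0.099163 + 0.0066497 = -0.092513 = -9.2513%.

-9.251%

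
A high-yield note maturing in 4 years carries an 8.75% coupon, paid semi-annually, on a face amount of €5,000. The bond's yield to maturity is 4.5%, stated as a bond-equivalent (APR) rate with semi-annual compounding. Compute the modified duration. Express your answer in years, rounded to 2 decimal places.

3.43 years

Periodic yield y = 0.0225. First find Macaulay duration:
  t   CF        PV=CF/(1+0.0225)^t    t·PV
  1       218.75       213.9364       213.9364
  2       218.75       209.2288       418.4576
  3       218.75       204.6247       613.8742
  4       218.75       200.1220       800.4879
  5       218.75       195.7183       978.5916
  6       218.75       191.4116     1,148.4694
  7       218.75       187.1996     1,310.3970
  8     5,218.75     4,367.7720    34,942.1760
  Σ                  5,770.0134    40,426.3900
P = 5,770.0134; Macaulay duration = 40,426.3900 / 5,770.0134 = 7.00629 half-year periods = 3.50315 years.
Modified duration = D_Mac / (1 + y) = 3.50315 / 1.0225 = 3.42606 years.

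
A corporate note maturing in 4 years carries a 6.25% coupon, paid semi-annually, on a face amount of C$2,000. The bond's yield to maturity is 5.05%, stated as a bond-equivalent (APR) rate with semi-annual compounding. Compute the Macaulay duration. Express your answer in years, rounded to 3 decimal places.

3.610 years

Periodic yield y = 0.02525. Discount each cash flow and weight by its period:
  t   CF        PV=CF/(1+0.02525)^t    t·PV
  1        62.50        60.9607        60.9607
  2        62.50        59.4594       118.9188
  3        62.50        57.9950       173.9851
  4        62.50        56.5667       226.2668
  5        62.50        55.1736       275.8679
  6        62.50        53.8148       322.8885
  7        62.50        52.4894       367.4258
  8     2,062.50     1,689.4904    13,515.9234
  Σ                  2,085.9500    15,062.2369
Price P = Σ PV = 2,085.9500.
Macaulay duration = Σ(t·PV) / P = 15,062.2369 / 2,085.9500 = 7.22080 half-year periods.
In years: 7.22080 / 2 = 3.61040 years.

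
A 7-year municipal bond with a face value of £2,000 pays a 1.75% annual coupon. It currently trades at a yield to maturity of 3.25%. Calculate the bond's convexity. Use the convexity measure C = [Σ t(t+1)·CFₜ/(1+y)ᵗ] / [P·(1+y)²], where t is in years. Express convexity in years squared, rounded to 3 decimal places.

48.829

With y = 0.0325:
  t   CF        PV=CF/(1+0.0325)^t    t·PV        t(t+1)·PV
  1        35.00        33.8983        33.8983          67.7966
  2        35.00        32.8313        65.6626         196.9877
  3        35.00        31.7979        95.3936         381.5743
  4        35.00        30.7970       123.1878         615.9391
  5        35.00        29.8276       149.1378         894.8268
  6        35.00        28.8887       173.3321       1,213.3245
  7     2,035.00     1,626.7994    11,387.5955      91,100.7638
  Σ                  1,814.8400    12,028.2076      94,471.2129
P = 1,814.8400.
Convexity = Σ t(t+1)·PV / [P·(1+y)²] = 94,471.2129 / (1,814.8400 × 1.066056) = 48.82936.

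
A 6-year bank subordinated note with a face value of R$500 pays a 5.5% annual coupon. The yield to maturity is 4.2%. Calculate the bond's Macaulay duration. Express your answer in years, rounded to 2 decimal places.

Periodic yield y = 0.042. Discount each cash flow and weight by its year:
  t   CF        PV=CF/(1+0.042)^t    t·PV
  1        27.50        26.3916        26.3916
  2        27.50        25.3278        50.6556
  3        27.50        24.3069        72.9207
  4        27.50        23.3272        93.3086
  5        27.50        22.3869       111.9345
  6       527.50       412.1128     2,472.6771
  Σ                    533.8531     2,827.8881
Price P = Σ PV = 533.8531.
Macaulay duration = Σ(t·PV) / P = 2,827.8881 / 533.8531 = 5.29713 years.

5.30 years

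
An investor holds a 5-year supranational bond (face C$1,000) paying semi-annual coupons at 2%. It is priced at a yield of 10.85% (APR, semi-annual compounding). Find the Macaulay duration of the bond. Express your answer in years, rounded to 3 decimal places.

4.719 years

Periodic yield y = 0.05425. Discount each cash flow and weight by its period:
  t   CF        PV=CF/(1+0.05425)^t    t·PV
  1        10.00         9.4854         9.4854
  2        10.00         8.9973        17.9946
  3        10.00         8.5343        25.6030
  4        10.00         8.0952        32.3806
  5        10.00         7.6786        38.3930
  6        10.00         7.2835        43.7008
  7        10.00         6.9087        48.3607
  8        10.00         6.5532        52.4253
  9        10.00         6.2160        55.9436
  10    1,010.00       595.5048     5,955.0481
  Σ                    665.2569     6,279.3352
Price P = Σ PV = 665.2569.
Macaulay duration = Σ(t·PV) / P = 6,279.3352 / 665.2569 = 9.43896 half-year periods.
In years: 9.43896 / 2 = 4.71948 years.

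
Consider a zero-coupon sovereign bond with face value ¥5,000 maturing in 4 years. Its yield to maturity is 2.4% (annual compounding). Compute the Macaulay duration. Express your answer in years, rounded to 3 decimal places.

A zero-coupon bond has a single cash flow at maturity, so its Macaulay duration equals its maturity: 4 years.

4.000 years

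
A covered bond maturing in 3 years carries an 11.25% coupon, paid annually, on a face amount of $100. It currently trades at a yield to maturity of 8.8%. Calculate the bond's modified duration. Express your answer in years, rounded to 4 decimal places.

2.4962 years

Periodic yield y = 0.088. First find Macaulay duration:
  t   CF        PV=CF/(1+0.088)^t    t·PV
  1        11.25        10.3401        10.3401
  2        11.25         9.5037        19.0075
  3       111.25        86.3800       259.1401
  Σ                    106.2238       288.4876
P = 106.2238; Macaulay duration = 288.4876 / 106.2238 = 2.71585 years.
Modified duration = D_Mac / (1 + y) = 2.71585 / 1.088 = 2.49618 years.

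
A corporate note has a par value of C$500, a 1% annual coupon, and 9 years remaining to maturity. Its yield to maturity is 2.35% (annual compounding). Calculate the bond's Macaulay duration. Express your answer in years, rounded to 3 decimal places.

Periodic yield y = 0.0235. Discount each cash flow and weight by its year:
  t   CF        PV=CF/(1+0.0235)^t    t·PV
  1         5.00         4.8852         4.8852
  2         5.00         4.7730         9.5461
  3         5.00         4.6634        13.9903
  4         5.00         4.5564        18.2255
  5         5.00         4.4518        22.2588
  6         5.00         4.3495        26.0972
  7         5.00         4.2497        29.7477
  8         5.00         4.1521        33.2168
  9       505.00       409.7328     3,687.5954
  Σ                    445.8139     3,845.5629
Price P = Σ PV = 445.8139.
Macaulay duration = Σ(t·PV) / P = 3,845.5629 / 445.8139 = 8.62594 years.

8.626 years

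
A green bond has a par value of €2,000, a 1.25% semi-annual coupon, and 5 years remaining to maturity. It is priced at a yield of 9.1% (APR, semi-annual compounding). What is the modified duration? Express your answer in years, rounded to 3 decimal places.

4.616 years

Periodic yield y = 0.0455. First find Macaulay duration:
  t   CF        PV=CF/(1+0.0455)^t    t·PV
  1        12.50        11.9560        11.9560
  2        12.50        11.4357        22.8714
  3        12.50        10.9380        32.8140
  4        12.50        10.4620        41.8479
  5        12.50        10.0067        50.0334
  6        12.50         9.5712        57.4271
  7        12.50         9.1547        64.0826
  8        12.50         8.7562        70.0499
  9        12.50         8.3752        75.3765
  10    2,012.50     1,289.7202    12,897.2025
  Σ                  1,380.3758    13,323.6613
P = 1,380.3758; Macaulay duration = 13,323.6613 / 1,380.3758 = 9.65220 half-year periods = 4.82610 years.
Modified duration = D_Mac / (1 + y) = 4.82610 / 1.0455 = 4.61607 years.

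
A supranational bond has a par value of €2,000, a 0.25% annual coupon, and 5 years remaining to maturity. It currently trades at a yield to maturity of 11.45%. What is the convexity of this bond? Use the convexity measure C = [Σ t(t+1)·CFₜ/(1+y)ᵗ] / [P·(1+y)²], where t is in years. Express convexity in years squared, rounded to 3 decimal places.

23.935

With y = 0.1145:
  t   CF        PV=CF/(1+0.1145)^t    t·PV        t(t+1)·PV
  1         5.00         4.4863         4.4863           8.9726
  2         5.00         4.0254         8.0508          24.1524
  3         5.00         3.6119        10.8356          43.3422
  4         5.00         3.2408        12.9631          64.8156
  5     2,005.00     1,166.0415     5,830.2076      34,981.2454
  Σ                  1,181.4059     5,866.5434      35,122.5283
P = 1,181.4059.
Convexity = Σ t(t+1)·PV / [P·(1+y)²] = 35,122.5283 / (1,181.4059 × 1.242110) = 23.93462.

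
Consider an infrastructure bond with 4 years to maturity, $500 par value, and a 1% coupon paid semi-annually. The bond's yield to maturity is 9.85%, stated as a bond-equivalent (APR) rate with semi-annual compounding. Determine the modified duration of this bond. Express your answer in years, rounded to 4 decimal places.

3.7310 years

Periodic yield y = 0.04925. First find Macaulay duration:
  t   CF        PV=CF/(1+0.04925)^t    t·PV
  1         2.50         2.3827         2.3827
  2         2.50         2.2708         4.5416
  3         2.50         2.1642         6.4927
  4         2.50         2.0626         8.2506
  5         2.50         1.9658         9.8291
  6         2.50         1.8736        11.2413
  7         2.50         1.7856        12.4993
  8       502.50       342.0615     2,736.4923
  Σ                    356.5669     2,791.7296
P = 356.5669; Macaulay duration = 2,791.7296 / 356.5669 = 7.82947 half-year periods = 3.91473 years.
Modified duration = D_Mac / (1 + y) = 3.91473 / 1.04925 = 3.73098 years.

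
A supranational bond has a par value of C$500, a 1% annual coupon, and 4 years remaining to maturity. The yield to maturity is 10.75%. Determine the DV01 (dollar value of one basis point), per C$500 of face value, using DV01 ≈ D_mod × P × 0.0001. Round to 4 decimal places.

Periodic yield y = 0.1075.
  t   CF        PV=CF/(1+0.1075)^t    t·PV
  1         5.00         4.5147         4.5147
  2         5.00         4.0765         8.1529
  3         5.00         3.6808        11.0423
  4       505.00       335.6730     1,342.6921
  Σ                    347.9449     1,366.4020
P = 347.9449; D_Mac = 3.92706 yrs; D_mod = 3.54588 yrs.
DV01 ≈ 3.54588 × 347.9449 × 0.0001 = 0.123377.

C$0.1234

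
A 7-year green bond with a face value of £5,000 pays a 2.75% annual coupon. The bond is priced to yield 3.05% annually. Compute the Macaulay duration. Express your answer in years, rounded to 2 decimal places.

Periodic yield y = 0.0305. Discount each cash flow and weight by its year:
  t   CF        PV=CF/(1+0.0305)^t    t·PV
  1       137.50       133.4304       133.4304
  2       137.50       129.4812       258.9624
  3       137.50       125.6489       376.9467
  4       137.50       121.9300       487.7202
  5       137.50       118.3212       591.6062
  6       137.50       114.8193       688.9155
  7     5,137.50     4,163.0906    29,141.6342
  Σ                  4,906.7216    31,679.2156
Price P = Σ PV = 4,906.7216.
Macaulay duration = Σ(t·PV) / P = 31,679.2156 / 4,906.7216 = 6.45629 years.

6.46 years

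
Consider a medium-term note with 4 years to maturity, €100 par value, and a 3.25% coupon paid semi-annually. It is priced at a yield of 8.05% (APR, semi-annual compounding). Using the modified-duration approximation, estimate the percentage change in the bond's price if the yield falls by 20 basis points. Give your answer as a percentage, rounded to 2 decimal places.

Periodic yield y = 0.04025. Modified duration first:
  t   CF        PV=CF/(1+0.04025)^t    t·PV
  1        1.625         1.5621         1.5621
  2        1.625         1.5017         3.0034
  3        1.625         1.4436         4.3307
  4        1.625         1.3877         5.5509
  5        1.625         1.3340         6.6701
  6        1.625         1.2824         7.6945
  7        1.625         1.2328         8.6295
  8      101.625        74.1137       592.9100
  Σ                     83.8581       630.3512
P = 83.8581; D_Mac = 7.51688 half-year periods = 3.75844 yrs; D_mod = 3.75844/(1+0.04025) = 3.61302 yrs.
ΔP/P ≈ -D_mod · Δy = -3.61302 × (-0.002) = +0.007226 = +0.7226%.

+0.72%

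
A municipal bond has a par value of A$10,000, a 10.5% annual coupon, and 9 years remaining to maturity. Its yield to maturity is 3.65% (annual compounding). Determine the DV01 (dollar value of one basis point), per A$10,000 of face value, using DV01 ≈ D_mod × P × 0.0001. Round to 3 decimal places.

A$9.933

Periodic yield y = 0.0365.
  t   CF        PV=CF/(1+0.0365)^t    t·PV
  1     1,050.00     1,013.0246     1,013.0246
  2     1,050.00       977.3513     1,954.7026
  3     1,050.00       942.9342     2,828.8025
  4     1,050.00       909.7291     3,638.9163
  5     1,050.00       877.6933     4,388.4663
  6     1,050.00       846.7856     5,080.7136
  7     1,050.00       816.9663     5,718.7643
  8     1,050.00       788.1971     6,305.5770
  9    11,050.00     8,002.7365    72,024.6289
  Σ                 15,175.4180   102,953.5961
P = 15,175.4180; D_Mac = 6.78423 yrs; D_mod = 6.54533 yrs.
DV01 ≈ 6.54533 × 15,175.4180 × 0.0001 = 9.932812.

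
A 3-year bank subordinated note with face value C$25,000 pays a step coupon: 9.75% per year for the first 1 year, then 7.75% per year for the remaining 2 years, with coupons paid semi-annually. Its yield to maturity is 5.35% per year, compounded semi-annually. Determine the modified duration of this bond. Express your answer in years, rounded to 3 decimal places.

2.638 years

Periodic yield y = 0.02675. First find Macaulay duration:
  t   CF        PV=CF/(1+0.02675)^t    t·PV
  1     1,218.75     1,186.9978     1,186.9978
  2     1,218.75     1,156.0729     2,312.1457
  3       968.75       894.9888     2,684.9663
  4       968.75       871.6715     3,486.6862
  5       968.75       848.9618     4,244.8091
  6    25,968.75    22,164.7469   132,988.4814
  Σ                 27,123.4397   146,904.0864
P = 27,123.4397; Macaulay duration = 146,904.0864 / 27,123.4397 = 5.41613 half-year periods = 2.70807 years.
Modified duration = D_Mac / (1 + y) = 2.70807 / 1.02675 = 2.63751 years.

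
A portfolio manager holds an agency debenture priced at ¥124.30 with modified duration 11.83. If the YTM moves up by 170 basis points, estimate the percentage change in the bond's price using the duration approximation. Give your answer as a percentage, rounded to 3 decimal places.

-20.111%

Duration approximation: ΔP/P ≈ -D_mod · Δy = -11.83 × (+0.017) = -0.201110.
As a percentage: -20.1110%.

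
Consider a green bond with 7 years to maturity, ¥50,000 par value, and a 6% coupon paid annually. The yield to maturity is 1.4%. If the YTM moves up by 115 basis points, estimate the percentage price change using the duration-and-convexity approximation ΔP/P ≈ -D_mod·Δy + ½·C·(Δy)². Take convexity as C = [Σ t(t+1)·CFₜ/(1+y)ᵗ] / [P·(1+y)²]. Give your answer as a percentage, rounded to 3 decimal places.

With y = 0.014:
  t   CF        PV=CF/(1+0.014)^t    t·PV        t(t+1)·PV
  1     3,000.00     2,958.5799     2,958.5799       5,917.1598
  2     3,000.00     2,917.7316     5,835.4633      17,506.3898
  3     3,000.00     2,877.4474     8,632.3421      34,529.3685
  4     3,000.00     2,837.7193    11,350.8772      56,754.3861
  5     3,000.00     2,798.5397    13,992.6987      83,956.1925
  6     3,000.00     2,759.9011    16,559.4068     115,915.8476
  7    53,000.00    48,085.0625   336,595.4373   2,692,763.4984
  Σ                 65,234.9816   395,924.8054   3,007,342.8427
P = 65,234.9816; D_Mac = 6.06921 yrs; D_mod = 5.98541 yrs; C = 44.83596.
Duration effect: -5.98541 × (+0.0115) = -0.068832
Convexity effect: 0.5 × 44.83596 × (0.0115)² = +0.0029648
ΔP/P ≈ -0.068832 + 0.0029648 = -0.065867 = -6.5867%.

-6.587%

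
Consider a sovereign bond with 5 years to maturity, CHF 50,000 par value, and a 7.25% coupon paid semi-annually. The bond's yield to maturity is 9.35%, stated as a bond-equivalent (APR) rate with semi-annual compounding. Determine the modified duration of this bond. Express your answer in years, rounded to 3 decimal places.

Periodic yield y = 0.04675. First find Macaulay duration:
  t   CF        PV=CF/(1+0.04675)^t    t·PV
  1     1,812.50     1,731.5500     1,731.5500
  2     1,812.50     1,654.2155     3,308.4309
  3     1,812.50     1,580.3348     4,741.0044
  4     1,812.50     1,509.7538     6,039.0153
  5     1,812.50     1,442.3251     7,211.6256
  6     1,812.50     1,377.9079     8,267.4475
  7     1,812.50     1,316.3677     9,214.5741
  8     1,812.50     1,257.5761    10,060.6084
  9     1,812.50     1,201.4101    10,812.6912
  10   51,812.50    32,809.8959   328,098.9589
  Σ                 45,881.3370   389,485.9064
P = 45,881.3370; Macaulay duration = 389,485.9064 / 45,881.3370 = 8.48898 half-year periods = 4.24449 years.
Modified duration = D_Mac / (1 + y) = 4.24449 / 1.04675 = 4.05492 years.

4.055 years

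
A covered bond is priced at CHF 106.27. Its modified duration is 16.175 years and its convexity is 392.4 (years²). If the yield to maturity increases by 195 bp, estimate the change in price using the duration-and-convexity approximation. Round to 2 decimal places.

Duration effect: -D_mod·Δy = -16.175 × (+0.0195) = -0.3154125
Convexity effect: ½·C·(Δy)² = 0.5 × 392.4 × (0.0195)² = +0.07460505
ΔP/P ≈ -0.3154125 + 0.07460505 = -0.24080745
ΔP ≈ 106.27 × (-0.24080745) = -25.5906077115.

-CHF 25.59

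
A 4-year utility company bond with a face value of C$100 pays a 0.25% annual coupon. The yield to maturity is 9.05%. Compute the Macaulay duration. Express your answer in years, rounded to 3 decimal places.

3.982 years

Periodic yield y = 0.0905. Discount each cash flow and weight by its year:
  t   CF        PV=CF/(1+0.0905)^t    t·PV
  1         0.25         0.2293         0.2293
  2         0.25         0.2102         0.4205
  3         0.25         0.1928         0.5783
  4       100.25        70.8895       283.5579
  Σ                     71.5217       284.7859
Price P = Σ PV = 71.5217.
Macaulay duration = Σ(t·PV) / P = 284.7859 / 71.5217 = 3.98181 years.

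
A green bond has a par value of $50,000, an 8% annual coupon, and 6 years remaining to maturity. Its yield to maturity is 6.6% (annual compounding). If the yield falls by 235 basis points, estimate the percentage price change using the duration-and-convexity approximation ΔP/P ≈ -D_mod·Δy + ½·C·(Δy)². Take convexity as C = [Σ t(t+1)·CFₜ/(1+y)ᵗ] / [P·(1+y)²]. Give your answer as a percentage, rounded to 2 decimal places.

With y = 0.066:
  t   CF        PV=CF/(1+0.066)^t    t·PV        t(t+1)·PV
  1     4,000.00     3,752.3452     3,752.3452       7,504.6904
  2     4,000.00     3,520.0237     7,040.0473      21,120.1419
  3     4,000.00     3,302.0860     9,906.2579      39,625.0318
  4     4,000.00     3,097.6416    12,390.5665      61,952.8326
  5     4,000.00     2,905.8552    14,529.2759      87,175.6557
  6    54,000.00    36,800.2299   220,801.3793   1,545,609.6553
  Σ                 53,378.1816   268,419.8723   1,762,988.0077
P = 53,378.1816; D_Mac = 5.02864 yrs; D_mod = 4.71730 yrs; C = 29.06506.
Duration effect: -4.71730 × (-0.0235) = +0.110857
Convexity effect: 0.5 × 29.06506 × (-0.0235)² = +0.0080256
ΔP/P ≈ +0.110857 + 0.0080256 = +0.118882 = +11.8882%.

+11.89%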